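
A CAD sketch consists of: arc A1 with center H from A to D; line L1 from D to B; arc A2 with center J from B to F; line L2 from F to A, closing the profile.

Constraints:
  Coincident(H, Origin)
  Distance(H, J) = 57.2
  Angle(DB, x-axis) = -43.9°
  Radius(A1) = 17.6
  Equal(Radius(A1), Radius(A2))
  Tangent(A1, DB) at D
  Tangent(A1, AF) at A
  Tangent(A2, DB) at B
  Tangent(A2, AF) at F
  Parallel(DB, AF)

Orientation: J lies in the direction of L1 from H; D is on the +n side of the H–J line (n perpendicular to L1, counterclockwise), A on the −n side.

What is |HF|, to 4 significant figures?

59.85

The slot axis is L1's direction at -43.9°, so u = (cos -43.9°, sin -43.9°) = (0.7206, -0.6934) and n = (−sin -43.9°, cos -43.9°) = (0.6934, 0.7206). H is at the origin and J lies 57.2 along u from H, so J = 57.2·u = (41.22, -39.66). Tangency of A1 to both parallel lines with radius 17.6 puts D and A at H ± 17.6·n: D = (12.20, 12.68), A = (-12.20, -12.68). Equal radii place B and F the same way about J: B = J + 17.6·n = (53.42, -26.98), F = J − 17.6·n = (29.01, -52.34). Then |HF| = |F − H| = 59.85.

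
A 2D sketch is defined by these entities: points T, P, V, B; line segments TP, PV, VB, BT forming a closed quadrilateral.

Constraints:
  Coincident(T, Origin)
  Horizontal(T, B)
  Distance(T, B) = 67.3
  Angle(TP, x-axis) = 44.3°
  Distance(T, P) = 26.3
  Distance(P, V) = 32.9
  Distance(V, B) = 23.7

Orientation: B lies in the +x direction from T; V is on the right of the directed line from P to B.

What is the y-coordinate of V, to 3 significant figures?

-3.05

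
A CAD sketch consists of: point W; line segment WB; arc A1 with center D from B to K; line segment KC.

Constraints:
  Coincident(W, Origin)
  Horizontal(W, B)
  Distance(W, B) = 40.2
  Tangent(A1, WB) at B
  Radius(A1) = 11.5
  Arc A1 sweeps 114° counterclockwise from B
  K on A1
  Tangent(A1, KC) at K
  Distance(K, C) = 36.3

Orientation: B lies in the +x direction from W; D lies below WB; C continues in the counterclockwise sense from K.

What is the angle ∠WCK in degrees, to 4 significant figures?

18.02°

On A1, B sits at bearing 90° from D; a 114° counterclockwise sweep puts K at bearing 204°, so K = D + 11.5·(cos 204°, sin 204°) = (29.69, -16.18). A1 meets KC tangentially, so DK is at right angles to KC, so KC runs along (−sin 204°, cos 204°); with |KC| = 36.3, C = (44.46, -49.34). Then cos ∠WCK = CW·CK / (|CW||CK|), giving 18.02°.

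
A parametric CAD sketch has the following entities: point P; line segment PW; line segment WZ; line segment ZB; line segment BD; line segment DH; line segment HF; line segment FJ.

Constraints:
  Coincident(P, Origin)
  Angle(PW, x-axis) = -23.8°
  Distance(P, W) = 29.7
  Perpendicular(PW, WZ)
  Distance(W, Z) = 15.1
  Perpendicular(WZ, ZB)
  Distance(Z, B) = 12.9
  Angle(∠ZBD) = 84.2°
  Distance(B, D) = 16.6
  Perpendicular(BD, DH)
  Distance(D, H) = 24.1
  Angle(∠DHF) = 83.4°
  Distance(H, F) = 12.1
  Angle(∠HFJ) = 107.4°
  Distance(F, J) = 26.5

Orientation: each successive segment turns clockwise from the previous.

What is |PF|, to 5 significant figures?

41.873

P is at the origin; PW runs at -23.8° with length 29.7, so W = (27.174, -11.985). PW is perpendicular to WZ, so WZ runs at -113.80°; with |WZ| = 15.1, Z = (21.081, -25.801). WZ is perpendicular to ZB, so ZB runs at 156.20°; with |ZB| = 12.9, B = (9.2778, -20.595). ∠ZBD = 84.2° gives BD at 60.400° from the x-axis; with |BD| = 16.6, D = (17.477, -6.1618). BD is perpendicular to DH, so DH runs at -29.600°; with |DH| = 24.1, H = (38.432, -18.066). ∠DHF = 83.4° gives HF at -126.20° from the x-axis; with |HF| = 12.1, F = (31.286, -27.830). Then |PF| = |F − P| = 41.873.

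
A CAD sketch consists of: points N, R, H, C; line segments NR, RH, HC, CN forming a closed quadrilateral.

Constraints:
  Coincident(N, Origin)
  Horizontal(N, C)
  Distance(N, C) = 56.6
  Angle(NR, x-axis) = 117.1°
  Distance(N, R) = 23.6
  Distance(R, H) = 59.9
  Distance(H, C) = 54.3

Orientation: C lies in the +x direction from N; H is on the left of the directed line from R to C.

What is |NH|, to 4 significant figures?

65.87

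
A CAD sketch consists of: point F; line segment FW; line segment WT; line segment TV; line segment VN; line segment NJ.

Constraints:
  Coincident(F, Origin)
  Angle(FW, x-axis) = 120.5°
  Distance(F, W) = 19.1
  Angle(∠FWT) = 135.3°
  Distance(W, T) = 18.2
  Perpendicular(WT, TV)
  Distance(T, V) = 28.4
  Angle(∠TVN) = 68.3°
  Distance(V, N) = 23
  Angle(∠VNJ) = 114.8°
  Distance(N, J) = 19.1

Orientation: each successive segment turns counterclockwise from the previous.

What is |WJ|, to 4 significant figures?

4.283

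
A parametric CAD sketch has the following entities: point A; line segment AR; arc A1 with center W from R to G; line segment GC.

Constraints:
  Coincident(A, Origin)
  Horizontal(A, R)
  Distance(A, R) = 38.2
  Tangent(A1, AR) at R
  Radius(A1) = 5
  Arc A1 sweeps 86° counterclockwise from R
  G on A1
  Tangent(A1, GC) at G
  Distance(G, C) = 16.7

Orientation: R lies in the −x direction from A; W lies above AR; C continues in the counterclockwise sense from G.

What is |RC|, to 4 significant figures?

22.18

A is at the origin; A and R share the same y with |AR| = 38.2 and R on the −x side, so R = (-38.20, 0.000). The tangent condition forces WR to be normal to AR, so W = R + (0, 5) = (-38.20, 5.000). On A1, R sits at bearing -90° from W; an 86° counterclockwise sweep puts G at bearing -4°, so G = W + 5.0·(cos -4°, sin -4°) = (-33.21, 4.651). The tangent condition forces WG to be normal to GC, so GC runs along (−sin -4°, cos -4°); with |GC| = 16.7, C = (-32.05, 21.31). Then |RC| = |C − R| = 22.18.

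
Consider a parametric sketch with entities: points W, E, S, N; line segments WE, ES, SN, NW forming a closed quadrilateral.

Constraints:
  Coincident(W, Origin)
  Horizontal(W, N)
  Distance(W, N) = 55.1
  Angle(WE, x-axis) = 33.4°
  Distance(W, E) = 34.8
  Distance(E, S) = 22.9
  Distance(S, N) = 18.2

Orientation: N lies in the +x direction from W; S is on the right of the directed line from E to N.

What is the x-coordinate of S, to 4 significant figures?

37.05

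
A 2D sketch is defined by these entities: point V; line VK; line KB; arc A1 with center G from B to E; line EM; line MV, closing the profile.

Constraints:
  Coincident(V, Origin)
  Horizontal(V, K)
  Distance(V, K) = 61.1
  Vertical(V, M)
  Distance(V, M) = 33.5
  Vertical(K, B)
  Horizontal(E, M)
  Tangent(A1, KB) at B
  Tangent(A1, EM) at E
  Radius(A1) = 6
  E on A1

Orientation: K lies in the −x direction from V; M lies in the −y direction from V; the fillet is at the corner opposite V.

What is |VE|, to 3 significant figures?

64.5

V is at the origin; V and K share the same y with |VK| = 61.1 and K on the −x side, so K = (-61.1, 0.00). VM is vertical with |VM| = 33.5 and M on the −y side, so M = (0.00, -33.5). The virtual corner opposite V is at (-61.1, -33.5). A1 meets KB tangentially, so GB is at right angles to KB and the tangent condition forces GE to be normal to EM, with radius 6.0, so the center G sits 6.0 in from both sides at G = (-55.1, -27.5). That places the tangent points at B = (-61.1, -27.5) on KB and E = (-55.1, -33.5) on EM. Then |VE| = |E − V| = 64.5.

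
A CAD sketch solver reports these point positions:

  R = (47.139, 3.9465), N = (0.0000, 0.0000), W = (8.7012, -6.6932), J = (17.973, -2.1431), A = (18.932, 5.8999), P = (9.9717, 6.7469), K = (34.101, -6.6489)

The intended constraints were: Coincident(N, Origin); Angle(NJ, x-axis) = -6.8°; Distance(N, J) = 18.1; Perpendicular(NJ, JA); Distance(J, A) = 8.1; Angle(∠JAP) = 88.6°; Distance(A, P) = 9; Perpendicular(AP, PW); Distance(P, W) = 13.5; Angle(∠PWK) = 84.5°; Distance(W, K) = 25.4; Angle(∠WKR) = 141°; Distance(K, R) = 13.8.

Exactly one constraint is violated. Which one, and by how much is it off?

Distance(K, R) = 13.8 — off by 3.00.

N = (0.00, 0.00) ✓; NJ at -6.800° ✓; |NJ| = 18.10 ✓; ∠(NJ, JA) = 90.00° ✓; |JA| = 8.100 ✓; ∠JAP = 88.60° ✓; |AP| = 9.000 ✓; ∠(AP, PW) = 90.00° ✓; |PW| = 13.50 ✓; ∠PWK = 84.50° ✓; |WK| = 25.40 ✓; ∠WKR = 141.0° ✓; |KR| = 16.80 ✗.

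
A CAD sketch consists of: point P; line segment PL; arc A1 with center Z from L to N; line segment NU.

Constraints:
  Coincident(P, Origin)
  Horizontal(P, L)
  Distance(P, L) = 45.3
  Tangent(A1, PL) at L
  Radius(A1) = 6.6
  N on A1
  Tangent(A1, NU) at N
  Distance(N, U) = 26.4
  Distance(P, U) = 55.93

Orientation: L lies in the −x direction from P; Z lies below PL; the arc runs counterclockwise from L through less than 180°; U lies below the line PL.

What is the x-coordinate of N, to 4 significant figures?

-51.66

P is at the origin; P and L share the same y with |PL| = 45.3 and L on the −x side, so L = (-45.30, 0.000). Since A1 is tangent to PL there, ZL ⟂ PL, so Z = L + (0, -6.6) = (-45.30, -6.600). Since ZN ⟂ NU (tangency), |ZU| = √(6.6² + 26.4²) = 27.21 regardless of where N sits on A1. So U lies on both circle(P, 55.93) and circle(Z, 27.21); the below-PL intersection is U = (-44.56, -33.80). N is the foot of the tangent from U: N = (-51.66, -8.374).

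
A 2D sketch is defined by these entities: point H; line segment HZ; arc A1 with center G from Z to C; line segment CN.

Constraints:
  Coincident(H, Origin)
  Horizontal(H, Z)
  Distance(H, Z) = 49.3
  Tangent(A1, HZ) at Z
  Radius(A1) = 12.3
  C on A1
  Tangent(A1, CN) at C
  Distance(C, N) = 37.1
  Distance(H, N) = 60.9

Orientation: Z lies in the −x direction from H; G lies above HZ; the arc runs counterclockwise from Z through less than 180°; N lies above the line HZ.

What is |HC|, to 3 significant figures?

38.9

H is at the origin; H and Z share the same y with |HZ| = 49.3 and Z on the −x side, so Z = (-49.3, 0.00). Tangency of A1 to HZ means the radius GZ is perpendicular to HZ, so G = Z + (0, 12.3) = (-49.3, 12.3). Since GC ⟂ CN (tangency), |GN| = √(12.3² + 37.1²) = 39.1 regardless of where C sits on A1. So N lies on both circle(H, 60.9) and circle(G, 39.1); the above-HZ intersection is N = (-36.1, 49.1). C is the foot of the tangent from N: C = (-37.0, 12.0).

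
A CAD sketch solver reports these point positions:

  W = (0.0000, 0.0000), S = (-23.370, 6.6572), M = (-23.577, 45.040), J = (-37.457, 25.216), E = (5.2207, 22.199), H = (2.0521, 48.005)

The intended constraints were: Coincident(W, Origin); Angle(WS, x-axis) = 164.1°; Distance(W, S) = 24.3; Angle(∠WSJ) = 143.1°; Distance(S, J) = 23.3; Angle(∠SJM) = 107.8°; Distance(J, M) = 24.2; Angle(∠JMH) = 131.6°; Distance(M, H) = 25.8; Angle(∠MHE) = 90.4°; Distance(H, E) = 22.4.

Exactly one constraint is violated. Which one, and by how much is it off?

Distance(H, E) = 22.4 — off by 3.60.

W = (0.00, 0.00) ✓; WS at 164.1° ✓; |WS| = 24.30 ✓; ∠WSJ = 143.1° ✓; |SJ| = 23.30 ✓; ∠SJM = 107.8° ✓; |JM| = 24.20 ✓; ∠JMH = 131.6° ✓; |MH| = 25.80 ✓; ∠MHE = 90.40° ✓; |HE| = 26.00 ✗.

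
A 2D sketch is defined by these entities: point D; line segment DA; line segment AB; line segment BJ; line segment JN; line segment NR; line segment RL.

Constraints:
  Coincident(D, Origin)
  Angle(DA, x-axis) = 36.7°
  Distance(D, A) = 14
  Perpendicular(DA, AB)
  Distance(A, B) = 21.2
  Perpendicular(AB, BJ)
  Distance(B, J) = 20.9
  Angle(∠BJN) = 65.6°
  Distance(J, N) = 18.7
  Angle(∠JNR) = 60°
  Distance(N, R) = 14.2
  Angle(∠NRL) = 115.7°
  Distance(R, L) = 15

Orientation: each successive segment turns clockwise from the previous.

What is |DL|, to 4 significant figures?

28.94

D is at the origin; DA runs at 36.7° with length 14.0, so A = (11.22, 8.367). DA is perpendicular to AB, so AB runs at -53.30°; with |AB| = 21.2, B = (23.89, -8.631). The perpendicularity gives BJ at right angles to AB, so BJ runs at -143.3°; with |BJ| = 20.9, J = (7.137, -21.12). ∠BJN = 65.6° gives JN at 102.3° from the x-axis; with |JN| = 18.7, N = (3.154, -2.851). ∠JNR = 60.0° gives NR at -17.70° from the x-axis; with |NR| = 14.2, R = (16.68, -7.168). ∠NRL = 115.7° gives RL at -82.00° from the x-axis; with |RL| = 15.0, L = (18.77, -22.02). Then |DL| = |L − D| = 28.94.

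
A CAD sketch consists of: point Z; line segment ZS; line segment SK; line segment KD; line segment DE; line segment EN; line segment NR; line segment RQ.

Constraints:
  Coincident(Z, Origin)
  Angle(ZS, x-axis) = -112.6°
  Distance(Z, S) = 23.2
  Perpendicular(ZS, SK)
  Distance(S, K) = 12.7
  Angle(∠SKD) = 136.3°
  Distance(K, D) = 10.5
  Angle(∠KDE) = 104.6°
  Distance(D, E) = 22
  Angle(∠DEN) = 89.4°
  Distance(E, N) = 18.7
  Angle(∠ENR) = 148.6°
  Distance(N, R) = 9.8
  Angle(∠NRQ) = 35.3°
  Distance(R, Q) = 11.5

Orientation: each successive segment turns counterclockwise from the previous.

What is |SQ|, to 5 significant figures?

13.677

Z is at the origin; ZS runs at -112.6° with length 23.2, so S = (-8.9157, -21.418). ZS ⟂ SK, so SK runs at -22.600°; with |SK| = 12.7, K = (2.8091, -26.299). ∠SKD = 136.3° gives KD at 21.100° from the x-axis; with |KD| = 10.5, D = (12.605, -22.519). ∠KDE = 104.6° gives DE at 96.500° from the x-axis; with |DE| = 22.0, E = (10.115, -0.66048). ∠DEN = 89.4° gives EN at -172.90° from the x-axis; with |EN| = 18.7, N = (-8.4419, -2.9718). ∠ENR = 148.6° gives NR at -141.50° from the x-axis; with |NR| = 9.8, R = (-16.112, -9.0725). ∠NRQ = 35.3° gives RQ at 3.2000° from the x-axis; with |RQ| = 11.5, Q = (-4.6294, -8.4305). Then |SQ| = |Q − S| = 13.677.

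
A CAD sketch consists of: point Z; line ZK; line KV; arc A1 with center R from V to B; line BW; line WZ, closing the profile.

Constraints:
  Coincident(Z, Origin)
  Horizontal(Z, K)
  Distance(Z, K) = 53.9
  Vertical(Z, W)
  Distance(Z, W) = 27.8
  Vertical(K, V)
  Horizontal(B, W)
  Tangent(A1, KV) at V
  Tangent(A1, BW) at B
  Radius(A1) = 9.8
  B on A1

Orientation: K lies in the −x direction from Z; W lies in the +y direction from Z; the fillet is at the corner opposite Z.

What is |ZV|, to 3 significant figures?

56.8

Z is at the origin; ZK is horizontal with |ZK| = 53.9 and K on the −x side, so K = (-53.9, 0.00). ZW is vertical with |ZW| = 27.8 and W on the +y side, so W = (0.00, 27.8). The virtual corner opposite Z is at (-53.9, 27.8). A1 meets KV tangentially, so RV is at right angles to KV and the tangent condition forces RB to be normal to BW, with radius 9.8, so the center R sits 9.8 in from both sides at R = (-44.1, 18.0). That places the tangent points at V = (-53.9, 18.0) on KV and B = (-44.1, 27.8) on BW. Then |ZV| = |V − Z| = 56.8.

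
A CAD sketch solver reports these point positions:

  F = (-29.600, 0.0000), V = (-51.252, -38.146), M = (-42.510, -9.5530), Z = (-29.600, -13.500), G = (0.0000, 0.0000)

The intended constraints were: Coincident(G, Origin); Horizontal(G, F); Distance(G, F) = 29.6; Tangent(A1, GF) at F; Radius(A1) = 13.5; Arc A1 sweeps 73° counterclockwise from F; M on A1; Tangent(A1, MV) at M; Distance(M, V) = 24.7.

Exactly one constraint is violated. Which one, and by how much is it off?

Distance(M, V) = 24.7 — off by 5.20.

G = (0.00, 0.00) ✓; G.y = 0.00, F.y = 0.00 ✓; |GF| = 29.60 ✓; ∠(ZF, FG) = 90.00° ✓; |ZF| = 13.50 ✓; bearing(Z→M) − bearing(Z→F) = 73.00° ✓; |ZM| = 13.50 ✓; ∠(ZM, MV) = 90.00° ✓; |MV| = 29.90 ✗.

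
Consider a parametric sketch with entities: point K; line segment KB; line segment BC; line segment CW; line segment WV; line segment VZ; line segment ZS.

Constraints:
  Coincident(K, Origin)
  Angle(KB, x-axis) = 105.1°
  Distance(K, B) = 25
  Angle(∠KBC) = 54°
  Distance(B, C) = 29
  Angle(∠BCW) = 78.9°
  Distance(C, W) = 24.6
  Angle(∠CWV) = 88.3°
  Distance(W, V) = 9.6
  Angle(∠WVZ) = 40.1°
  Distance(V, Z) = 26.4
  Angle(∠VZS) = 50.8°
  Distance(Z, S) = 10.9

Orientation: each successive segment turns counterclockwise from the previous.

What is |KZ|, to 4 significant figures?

25.82

K is at the origin; KB runs at 105.1° with length 25.0, so B = (-6.513, 24.14). ∠KBC = 54.0° gives BC at -128.9° from the x-axis; with |BC| = 29.0, C = (-24.72, 1.568). ∠BCW = 78.9° gives CW at -27.80° from the x-axis; with |CW| = 24.6, W = (-2.963, -9.905). ∠CWV = 88.3° gives WV at 63.90° from the x-axis; with |WV| = 9.6, V = (1.261, -1.284). ∠WVZ = 40.1° gives VZ at -156.2° from the x-axis; with |VZ| = 26.4, Z = (-22.89, -11.94). Then |KZ| = |Z − K| = 25.82.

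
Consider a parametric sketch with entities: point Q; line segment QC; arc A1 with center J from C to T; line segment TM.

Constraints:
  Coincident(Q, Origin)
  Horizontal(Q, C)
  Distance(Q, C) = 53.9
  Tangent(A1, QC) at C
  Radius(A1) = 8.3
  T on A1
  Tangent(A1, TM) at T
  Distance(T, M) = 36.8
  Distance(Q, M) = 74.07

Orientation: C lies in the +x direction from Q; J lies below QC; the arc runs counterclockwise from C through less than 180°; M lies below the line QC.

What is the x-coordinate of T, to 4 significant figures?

46.07

Q is at the origin; QC is horizontal with |QC| = 53.9 and C on the +x side, so C = (53.90, 0.000). A1 meets QC tangentially, so JC is at right angles to QC, so J = C + (0, -8.3) = (53.90, -8.300). Since JT ⟂ TM (tangency), |JM| = √(8.3² + 36.8²) = 37.72 regardless of where T sits on A1. So M lies on both circle(Q, 74.07) and circle(J, 37.72); the below-QC intersection is M = (58.23, -45.77). T is the foot of the tangent from M: T = (46.07, -11.04).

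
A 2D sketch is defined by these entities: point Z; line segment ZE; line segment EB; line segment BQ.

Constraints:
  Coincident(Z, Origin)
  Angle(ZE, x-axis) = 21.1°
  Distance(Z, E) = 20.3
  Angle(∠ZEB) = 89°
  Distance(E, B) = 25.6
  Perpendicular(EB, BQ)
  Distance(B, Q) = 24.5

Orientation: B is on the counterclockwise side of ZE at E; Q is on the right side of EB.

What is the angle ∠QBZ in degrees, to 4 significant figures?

128.8°

Z is at the origin; ZE runs at 21.1° with length 20.3, so E = 20.3·(cos 21.1°, sin 21.1°) = (18.94, 7.308). ∠ZEB = 89.0°, so EB runs at 21.1° + (180° − 89.0°) = 112.1° from the x-axis; with |EB| = 25.6, B = E + 25.6·(cos 112.1°, sin 112.1°) = (9.308, 31.03). EB is perpendicular to BQ; with |BQ| = 24.5 on the right of EB, Q = B + 24.5·(0.9265, 0.3762) = (32.01, 40.24). Then cos ∠QBZ = BQ·BZ / (|BQ||BZ|), giving 128.8°.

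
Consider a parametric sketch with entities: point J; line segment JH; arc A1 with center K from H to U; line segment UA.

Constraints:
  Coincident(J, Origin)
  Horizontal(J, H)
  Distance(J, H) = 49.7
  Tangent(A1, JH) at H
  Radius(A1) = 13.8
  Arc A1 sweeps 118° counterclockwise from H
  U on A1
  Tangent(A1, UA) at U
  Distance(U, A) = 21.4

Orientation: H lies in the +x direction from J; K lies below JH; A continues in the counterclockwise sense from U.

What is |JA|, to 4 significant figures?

61.62

On A1, H sits at bearing 90° from K; a 118° counterclockwise sweep puts U at bearing 208°, so U = K + 13.8·(cos 208°, sin 208°) = (37.52, -20.28). Since A1 is tangent to UA there, KU ⟂ UA, so UA runs along (−sin 208°, cos 208°); with |UA| = 21.4, A = (47.56, -39.17). Then |JA| = |A − J| = 61.62.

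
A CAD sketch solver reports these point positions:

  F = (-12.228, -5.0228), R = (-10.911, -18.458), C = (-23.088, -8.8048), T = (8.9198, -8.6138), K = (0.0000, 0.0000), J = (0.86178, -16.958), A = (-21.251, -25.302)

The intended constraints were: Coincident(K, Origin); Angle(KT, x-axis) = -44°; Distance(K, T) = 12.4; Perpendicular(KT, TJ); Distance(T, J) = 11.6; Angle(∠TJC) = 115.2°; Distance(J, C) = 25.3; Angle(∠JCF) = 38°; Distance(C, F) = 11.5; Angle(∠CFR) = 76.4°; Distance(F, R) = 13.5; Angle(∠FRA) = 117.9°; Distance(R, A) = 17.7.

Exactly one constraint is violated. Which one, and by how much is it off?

Distance(R, A) = 17.7 — off by 5.30.

K = (0.00, 0.00) ✓; KT at -44.00° ✓; |KT| = 12.40 ✓; ∠(KT, TJ) = 90.00° ✓; |TJ| = 11.60 ✓; ∠TJC = 115.2° ✓; |JC| = 25.30 ✓; ∠JCF = 38.00° ✓; |CF| = 11.50 ✓; ∠CFR = 76.40° ✓; |FR| = 13.50 ✓; ∠FRA = 117.9° ✓; |RA| = 12.40 ✗.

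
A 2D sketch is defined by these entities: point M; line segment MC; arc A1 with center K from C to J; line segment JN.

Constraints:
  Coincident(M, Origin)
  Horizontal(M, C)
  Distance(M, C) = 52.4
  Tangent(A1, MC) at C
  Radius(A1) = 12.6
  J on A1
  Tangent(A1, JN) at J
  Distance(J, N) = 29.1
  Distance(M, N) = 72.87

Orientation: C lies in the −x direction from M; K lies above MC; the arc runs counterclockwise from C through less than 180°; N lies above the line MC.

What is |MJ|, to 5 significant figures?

46.339

M is at the origin; M and C share the same y with |MC| = 52.4 and C on the −x side, so C = (-52.400, 0.0000). Tangency of A1 to MC means the radius KC is perpendicular to MC, so K = C + (0, 12.6) = (-52.400, 12.600). Since KJ ⟂ JN (tangency), |KN| = √(12.6² + 29.1²) = 31.711 regardless of where J sits on A1. So N lies on both circle(M, 72.87) and circle(K, 31.711); the above-MC intersection is N = (-58.265, 43.764). J is the foot of the tangent from N: J = (-41.963, 19.659).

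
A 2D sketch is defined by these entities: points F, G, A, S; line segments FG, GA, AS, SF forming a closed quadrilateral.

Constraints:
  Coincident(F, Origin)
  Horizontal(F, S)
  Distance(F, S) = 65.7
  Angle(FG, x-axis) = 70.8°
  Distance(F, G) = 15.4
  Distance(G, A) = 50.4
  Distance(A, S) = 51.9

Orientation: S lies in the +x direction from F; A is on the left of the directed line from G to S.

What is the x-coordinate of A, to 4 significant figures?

43.64

Checks: FG at 70.80° ✓; |GA| = 50.40 ✓; |AS| = 51.90 ✓.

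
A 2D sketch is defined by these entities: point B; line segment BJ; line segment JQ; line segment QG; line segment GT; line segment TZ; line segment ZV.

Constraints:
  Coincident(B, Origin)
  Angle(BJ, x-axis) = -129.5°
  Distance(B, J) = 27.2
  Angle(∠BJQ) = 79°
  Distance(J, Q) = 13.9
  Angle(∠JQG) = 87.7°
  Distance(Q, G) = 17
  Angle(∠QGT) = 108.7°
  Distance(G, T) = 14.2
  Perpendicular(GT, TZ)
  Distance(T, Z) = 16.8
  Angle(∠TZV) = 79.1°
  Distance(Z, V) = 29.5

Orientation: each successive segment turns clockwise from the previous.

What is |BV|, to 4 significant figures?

31.14

GT is perpendicular to TZ, so TZ runs at -124.1°; with |TZ| = 16.8, Z = (-10.26, -21.86). ∠TZV = 79.1° gives ZV at 135.0° from the x-axis; with |ZV| = 29.5, V = (-31.12, -0.9973). Then |BV| = |V − B| = 31.14.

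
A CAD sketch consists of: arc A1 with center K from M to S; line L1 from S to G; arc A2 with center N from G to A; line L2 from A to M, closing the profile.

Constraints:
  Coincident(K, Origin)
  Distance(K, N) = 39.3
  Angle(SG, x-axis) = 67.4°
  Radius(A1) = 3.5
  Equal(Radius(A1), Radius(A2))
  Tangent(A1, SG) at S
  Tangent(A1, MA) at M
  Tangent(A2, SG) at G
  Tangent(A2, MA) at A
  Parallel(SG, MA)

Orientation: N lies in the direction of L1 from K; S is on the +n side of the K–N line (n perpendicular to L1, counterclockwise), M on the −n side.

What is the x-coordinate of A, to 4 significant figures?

18.33

The slot axis is L1's direction at 67.4°, so u = (cos 67.4°, sin 67.4°) = (0.3843, 0.9232) and n = (−sin 67.4°, cos 67.4°) = (-0.9232, 0.3843). K is at the origin and N lies 39.3 along u from K, so N = 39.3·u = (15.10, 36.28). Tangency of A1 to both parallel lines with radius 3.5 puts S and M at K ± 3.5·n: S = (-3.231, 1.345), M = (3.231, -1.345). Equal radii place G and A the same way about N: G = N + 3.5·n = (11.87, 37.63), A = N − 3.5·n = (18.33, 34.94). So A.x = 18.33.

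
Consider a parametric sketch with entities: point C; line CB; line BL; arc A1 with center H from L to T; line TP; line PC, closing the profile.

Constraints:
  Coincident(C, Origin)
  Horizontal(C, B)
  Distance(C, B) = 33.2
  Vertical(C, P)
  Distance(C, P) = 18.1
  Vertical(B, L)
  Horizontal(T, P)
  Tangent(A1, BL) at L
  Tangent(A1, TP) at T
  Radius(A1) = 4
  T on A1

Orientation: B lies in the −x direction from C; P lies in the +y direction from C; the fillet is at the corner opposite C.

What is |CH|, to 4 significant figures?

32.43

C is at the origin; C and B share the same y with |CB| = 33.2 and B on the −x side, so B = (-33.20, 0.000). CP is vertical with |CP| = 18.1 and P on the +y side, so P = (0.000, 18.10). The virtual corner opposite C is at (-33.20, 18.10). A1 meets BL tangentially, so HL is at right angles to BL and the tangent condition forces HT to be normal to TP, with radius 4.0, so the center H sits 4.0 in from both sides at H = (-29.20, 14.10). Then |CH| = |H − C| = 32.43.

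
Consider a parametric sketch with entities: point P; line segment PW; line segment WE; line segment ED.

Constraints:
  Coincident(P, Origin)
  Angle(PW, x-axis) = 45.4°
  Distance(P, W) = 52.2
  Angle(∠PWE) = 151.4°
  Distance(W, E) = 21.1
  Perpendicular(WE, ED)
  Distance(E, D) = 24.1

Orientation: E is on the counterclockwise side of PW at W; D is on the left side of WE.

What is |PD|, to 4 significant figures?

66.94

P is at the origin; PW runs at 45.4° with length 52.2, so W = 52.2·(cos 45.4°, sin 45.4°) = (36.65, 37.17). ∠PWE = 151.4°, so WE runs at 45.4° + (180° − 151.4°) = 74.00° from the x-axis; with |WE| = 21.1, E = W + 21.1·(cos 74.00°, sin 74.00°) = (42.47, 57.45). WE is perpendicular to ED; with |ED| = 24.1 on the left of WE, D = E + 24.1·(-0.9613, 0.2756) = (19.30, 64.09). Then |PD| = |D − P| = 66.94.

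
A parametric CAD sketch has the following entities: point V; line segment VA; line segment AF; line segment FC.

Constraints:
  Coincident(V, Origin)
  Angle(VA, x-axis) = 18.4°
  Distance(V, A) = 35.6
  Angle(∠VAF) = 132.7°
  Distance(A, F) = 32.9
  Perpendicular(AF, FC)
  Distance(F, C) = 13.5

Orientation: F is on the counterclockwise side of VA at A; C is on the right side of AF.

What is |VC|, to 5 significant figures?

69.477

V is at the origin; VA runs at 18.4° with length 35.6, so A = 35.6·(cos 18.4°, sin 18.4°) = (33.780, 11.237). ∠VAF = 132.7°, so AF runs at 18.4° + (180° − 132.7°) = 65.700° from the x-axis; with |AF| = 32.9, F = A + 32.9·(cos 65.700°, sin 65.700°) = (47.319, 41.222). The perpendicularity gives FC at right angles to AF; with |FC| = 13.5 on the right of AF, C = F + 13.5·(0.91140, -0.41151) = (59.623, 35.667). Then |VC| = |C − V| = 69.477.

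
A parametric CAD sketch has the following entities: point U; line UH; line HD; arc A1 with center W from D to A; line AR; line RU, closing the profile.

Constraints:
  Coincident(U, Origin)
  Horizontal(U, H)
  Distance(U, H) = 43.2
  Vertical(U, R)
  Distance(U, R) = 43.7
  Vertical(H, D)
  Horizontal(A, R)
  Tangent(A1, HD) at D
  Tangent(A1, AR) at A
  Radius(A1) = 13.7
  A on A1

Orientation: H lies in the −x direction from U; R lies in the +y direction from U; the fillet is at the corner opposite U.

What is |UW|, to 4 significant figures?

42.07

UR is vertical with |UR| = 43.7 and R on the +y side, so R = (0.000, 43.70). The virtual corner opposite U is at (-43.20, 43.70). A1 meets HD tangentially, so WD is at right angles to HD and the tangent condition forces WA to be normal to AR, with radius 13.7, so the center W sits 13.7 in from both sides at W = (-29.50, 30.00). Then |UW| = |W − U| = 42.07.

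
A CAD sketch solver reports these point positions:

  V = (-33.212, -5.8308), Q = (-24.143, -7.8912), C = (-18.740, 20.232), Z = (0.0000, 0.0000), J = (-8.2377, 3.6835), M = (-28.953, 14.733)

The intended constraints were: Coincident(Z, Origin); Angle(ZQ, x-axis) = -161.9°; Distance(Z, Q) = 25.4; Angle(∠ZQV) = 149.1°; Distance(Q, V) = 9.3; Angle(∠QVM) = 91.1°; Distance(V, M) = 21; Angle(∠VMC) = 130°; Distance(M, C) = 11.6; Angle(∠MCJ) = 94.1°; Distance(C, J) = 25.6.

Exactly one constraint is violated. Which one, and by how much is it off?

Distance(C, J) = 25.6 — off by 6.00.

Z = (0.00, 0.00) ✓; ZQ at -161.9° ✓; |ZQ| = 25.40 ✓; ∠ZQV = 149.1° ✓; |QV| = 9.300 ✓; ∠QVM = 91.10° ✓; |VM| = 21.00 ✓; ∠VMC = 130.0° ✓; |MC| = 11.60 ✓; ∠MCJ = 94.10° ✓; |CJ| = 19.60 ✗.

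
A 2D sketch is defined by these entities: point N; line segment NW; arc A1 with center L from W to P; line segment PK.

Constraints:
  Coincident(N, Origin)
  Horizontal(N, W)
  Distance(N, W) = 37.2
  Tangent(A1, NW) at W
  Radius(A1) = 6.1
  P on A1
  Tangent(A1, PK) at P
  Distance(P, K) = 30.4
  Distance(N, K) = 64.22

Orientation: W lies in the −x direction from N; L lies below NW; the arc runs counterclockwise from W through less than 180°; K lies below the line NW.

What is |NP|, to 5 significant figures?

42.737

Checks: |LP| = 6.100 ✓; ∠(LP, PK) = 90.00° ✓; |PK| = 30.40 ✓; |NK| = 64.22 ✓.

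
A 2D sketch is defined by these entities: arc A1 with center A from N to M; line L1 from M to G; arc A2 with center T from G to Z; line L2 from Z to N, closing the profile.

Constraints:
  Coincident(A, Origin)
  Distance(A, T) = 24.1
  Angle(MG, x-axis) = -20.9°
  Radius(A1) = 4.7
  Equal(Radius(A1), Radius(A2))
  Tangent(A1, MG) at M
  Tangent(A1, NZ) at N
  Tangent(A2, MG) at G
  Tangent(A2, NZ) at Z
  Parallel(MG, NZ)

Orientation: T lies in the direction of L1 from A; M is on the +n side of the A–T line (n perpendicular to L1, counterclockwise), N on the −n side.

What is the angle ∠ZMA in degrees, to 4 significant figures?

68.69°

The slot axis is L1's direction at -20.9°, so u = (cos -20.9°, sin -20.9°) = (0.9342, -0.3567) and n = (−sin -20.9°, cos -20.9°) = (0.3567, 0.9342). A is at the origin and T lies 24.1 along u from A, so T = 24.1·u = (22.51, -8.597). Tangency of A1 to both parallel lines with radius 4.7 puts M and N at A ± 4.7·n: M = (1.677, 4.391), N = (-1.677, -4.391). Equal radii place G and Z the same way about T: G = T + 4.7·n = (24.19, -4.207), Z = T − 4.7·n = (20.84, -12.99). Then cos ∠ZMA = MZ·MA / (|MZ||MA|), giving 68.69°.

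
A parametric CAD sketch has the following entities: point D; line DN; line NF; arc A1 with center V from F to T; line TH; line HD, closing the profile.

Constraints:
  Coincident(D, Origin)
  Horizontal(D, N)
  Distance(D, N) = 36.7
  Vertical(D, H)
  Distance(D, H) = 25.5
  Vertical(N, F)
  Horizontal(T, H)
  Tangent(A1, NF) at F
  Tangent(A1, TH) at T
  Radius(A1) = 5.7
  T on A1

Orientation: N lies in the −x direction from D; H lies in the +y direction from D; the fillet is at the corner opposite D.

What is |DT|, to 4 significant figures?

40.14

D is at the origin; D and N share the same y with |DN| = 36.7 and N on the −x side, so N = (-36.70, 0.000). DH is vertical with |DH| = 25.5 and H on the +y side, so H = (0.000, 25.50). The virtual corner opposite D is at (-36.70, 25.50). The tangent condition forces VF to be normal to NF and A1 meets TH tangentially, so VT is at right angles to TH, with radius 5.7, so the center V sits 5.7 in from both sides at V = (-31.00, 19.80). That places the tangent points at F = (-36.70, 19.80) on NF and T = (-31.00, 25.50) on TH. Then |DT| = |T − D| = 40.14.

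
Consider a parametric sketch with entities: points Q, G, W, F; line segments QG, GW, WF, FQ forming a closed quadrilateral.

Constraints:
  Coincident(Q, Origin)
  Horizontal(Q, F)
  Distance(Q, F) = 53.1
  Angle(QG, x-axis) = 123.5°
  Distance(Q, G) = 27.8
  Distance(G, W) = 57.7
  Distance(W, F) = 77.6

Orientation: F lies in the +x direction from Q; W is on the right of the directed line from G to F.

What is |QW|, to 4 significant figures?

38.21

Checks: |GW| = 57.70 ✓; |WF| = 77.60 ✓.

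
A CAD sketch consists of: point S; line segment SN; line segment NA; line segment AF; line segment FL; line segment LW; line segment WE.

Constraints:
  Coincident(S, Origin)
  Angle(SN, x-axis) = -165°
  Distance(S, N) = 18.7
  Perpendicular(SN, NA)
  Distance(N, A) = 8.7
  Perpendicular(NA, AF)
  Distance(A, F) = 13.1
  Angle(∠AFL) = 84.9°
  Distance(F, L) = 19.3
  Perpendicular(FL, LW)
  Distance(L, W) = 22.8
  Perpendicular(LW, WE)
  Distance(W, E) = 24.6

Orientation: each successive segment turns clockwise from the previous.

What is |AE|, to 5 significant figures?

11.700

S is at the origin; SN runs at -165.0° with length 18.7, so N = (-18.063, -4.8399). SN is perpendicular to NA, so NA runs at 105.00°; with |NA| = 8.7, A = (-20.315, 3.5636). NA ⟂ AF, so AF runs at 15.000°; with |AF| = 13.1, F = (-7.6609, 6.9542). ∠AFL = 84.9° gives FL at -80.100° from the x-axis; with |FL| = 19.3, L = (-4.3427, -12.058). FL ⟂ LW, so LW runs at -170.10°; with |LW| = 22.8, W = (-26.803, -15.978). LW is perpendicular to WE, so WE runs at 99.900°; with |WE| = 24.6, E = (-31.033, 8.2553). Then |AE| = |E − A| = 11.700.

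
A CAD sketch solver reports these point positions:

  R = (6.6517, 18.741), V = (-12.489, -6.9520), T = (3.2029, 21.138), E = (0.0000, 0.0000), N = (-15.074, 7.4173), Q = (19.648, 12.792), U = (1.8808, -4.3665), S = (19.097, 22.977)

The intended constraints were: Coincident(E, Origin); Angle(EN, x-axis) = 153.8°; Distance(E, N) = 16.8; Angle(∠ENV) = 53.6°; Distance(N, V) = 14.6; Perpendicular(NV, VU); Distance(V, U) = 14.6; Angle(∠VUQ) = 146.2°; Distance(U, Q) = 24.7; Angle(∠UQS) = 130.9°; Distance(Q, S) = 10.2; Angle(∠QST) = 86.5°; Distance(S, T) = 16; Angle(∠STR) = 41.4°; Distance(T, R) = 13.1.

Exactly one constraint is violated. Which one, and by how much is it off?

Distance(T, R) = 13.1 — off by 8.90.

E = (0.00, 0.00) ✓; EN at 153.8° ✓; |EN| = 16.80 ✓; ∠ENV = 53.60° ✓; |NV| = 14.60 ✓; ∠(NV, VU) = 90.00° ✓; |VU| = 14.60 ✓; ∠VUQ = 146.2° ✓; |UQ| = 24.70 ✓; ∠UQS = 130.9° ✓; |QS| = 10.20 ✓; ∠QST = 86.50° ✓; |ST| = 16.00 ✓; ∠STR = 41.40° ✓; |TR| = 4.200 ✗.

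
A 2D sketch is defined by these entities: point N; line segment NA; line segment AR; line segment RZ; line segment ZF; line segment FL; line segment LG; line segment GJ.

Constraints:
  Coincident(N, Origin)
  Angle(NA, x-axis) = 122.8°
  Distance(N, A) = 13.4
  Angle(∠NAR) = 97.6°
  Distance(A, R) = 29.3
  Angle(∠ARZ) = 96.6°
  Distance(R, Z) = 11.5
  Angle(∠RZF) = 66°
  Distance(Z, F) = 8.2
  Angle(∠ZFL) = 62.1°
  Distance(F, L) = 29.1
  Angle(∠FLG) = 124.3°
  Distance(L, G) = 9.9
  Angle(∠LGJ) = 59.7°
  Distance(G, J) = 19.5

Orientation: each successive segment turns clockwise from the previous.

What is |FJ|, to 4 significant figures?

17.97

∠FLG = 124.3° gives LG at 29.40° from the x-axis; with |LG| = 9.9, G = (27.03, 53.06). ∠LGJ = 59.7° gives GJ at -90.90° from the x-axis; with |GJ| = 19.5, J = (26.72, 33.56). Then |FJ| = |J − F| = 17.97.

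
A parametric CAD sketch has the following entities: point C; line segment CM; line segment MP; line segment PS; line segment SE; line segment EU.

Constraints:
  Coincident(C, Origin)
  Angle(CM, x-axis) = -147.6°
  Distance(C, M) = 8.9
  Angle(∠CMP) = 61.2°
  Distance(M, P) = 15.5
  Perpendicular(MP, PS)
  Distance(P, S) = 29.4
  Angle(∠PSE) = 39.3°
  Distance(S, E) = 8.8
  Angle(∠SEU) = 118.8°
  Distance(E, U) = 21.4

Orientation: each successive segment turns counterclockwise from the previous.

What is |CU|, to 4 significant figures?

14.53

C is at the origin; CM runs at -147.6° with length 8.9, so M = (-7.515, -4.769). ∠CMP = 61.2° gives MP at -28.80° from the x-axis; with |MP| = 15.5, P = (6.068, -12.24). The perpendicularity gives PS at right angles to MP, so PS runs at 61.20°; with |PS| = 29.4, S = (20.23, 13.53). ∠PSE = 39.3° gives SE at -158.1° from the x-axis; with |SE| = 8.8, E = (12.07, 10.25). ∠SEU = 118.8° gives EU at -96.90° from the x-axis; with |EU| = 21.4, U = (9.496, -11.00). Then |CU| = |U − C| = 14.53.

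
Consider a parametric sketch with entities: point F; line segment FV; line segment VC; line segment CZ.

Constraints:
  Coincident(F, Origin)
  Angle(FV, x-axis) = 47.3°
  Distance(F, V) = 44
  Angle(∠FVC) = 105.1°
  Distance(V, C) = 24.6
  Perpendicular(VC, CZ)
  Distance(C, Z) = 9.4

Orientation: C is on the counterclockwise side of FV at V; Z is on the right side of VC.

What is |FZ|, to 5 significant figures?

63.183

∠FVC = 105.1°, so VC runs at 47.3° + (180° − 105.1°) = 122.20° from the x-axis; with |VC| = 24.6, C = V + 24.6·(cos 122.20°, sin 122.20°) = (16.730, 53.153). The perpendicularity gives CZ at right angles to VC; with |CZ| = 9.4 on the right of VC, Z = C + 9.4·(0.84619, 0.53288) = (24.684, 58.162). Then |FZ| = |Z − F| = 63.183.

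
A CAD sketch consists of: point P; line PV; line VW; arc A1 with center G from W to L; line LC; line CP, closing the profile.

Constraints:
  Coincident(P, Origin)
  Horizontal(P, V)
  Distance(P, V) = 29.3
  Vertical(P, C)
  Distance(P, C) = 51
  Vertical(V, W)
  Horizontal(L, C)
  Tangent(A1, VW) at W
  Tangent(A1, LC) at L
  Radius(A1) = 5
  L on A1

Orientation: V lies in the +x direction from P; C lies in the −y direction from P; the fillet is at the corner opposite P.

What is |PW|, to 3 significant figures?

54.5

P is at the origin; P and V share the same y with |PV| = 29.3 and V on the +x side, so V = (29.3, 0.00). PC is vertical with |PC| = 51.0 and C on the −y side, so C = (0.00, -51.0). The virtual corner opposite P is at (29.3, -51.0). The tangent condition forces GW to be normal to VW and the tangent condition forces GL to be normal to LC, with radius 5.0, so the center G sits 5.0 in from both sides at G = (24.3, -46.0). That places the tangent points at W = (29.3, -46.0) on VW and L = (24.3, -51.0) on LC. Then |PW| = |W − P| = 54.5.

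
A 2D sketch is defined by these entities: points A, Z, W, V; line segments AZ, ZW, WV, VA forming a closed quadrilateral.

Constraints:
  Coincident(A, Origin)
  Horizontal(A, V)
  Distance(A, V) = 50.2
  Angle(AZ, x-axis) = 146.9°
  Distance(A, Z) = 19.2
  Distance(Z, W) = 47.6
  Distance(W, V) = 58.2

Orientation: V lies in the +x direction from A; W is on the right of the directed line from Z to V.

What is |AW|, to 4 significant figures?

33.43

Checks: |ZW| = 47.60 ✓; |WV| = 58.20 ✓.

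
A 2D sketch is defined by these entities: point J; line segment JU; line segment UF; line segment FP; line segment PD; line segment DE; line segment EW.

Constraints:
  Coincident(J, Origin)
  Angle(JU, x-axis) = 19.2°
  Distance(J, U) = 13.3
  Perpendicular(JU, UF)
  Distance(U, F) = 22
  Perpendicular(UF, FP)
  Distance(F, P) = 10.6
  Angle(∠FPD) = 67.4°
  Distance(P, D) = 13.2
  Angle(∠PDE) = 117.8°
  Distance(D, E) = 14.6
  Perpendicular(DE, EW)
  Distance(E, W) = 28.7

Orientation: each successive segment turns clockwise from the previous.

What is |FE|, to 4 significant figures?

16.24

∠FPD = 67.4° gives PD at 86.60° from the x-axis; with |PD| = 13.2, D = (10.57, -6.712). ∠PDE = 117.8° gives DE at 24.40° from the x-axis; with |DE| = 14.6, E = (23.86, -0.6802). Then |FE| = |E − F| = 16.24.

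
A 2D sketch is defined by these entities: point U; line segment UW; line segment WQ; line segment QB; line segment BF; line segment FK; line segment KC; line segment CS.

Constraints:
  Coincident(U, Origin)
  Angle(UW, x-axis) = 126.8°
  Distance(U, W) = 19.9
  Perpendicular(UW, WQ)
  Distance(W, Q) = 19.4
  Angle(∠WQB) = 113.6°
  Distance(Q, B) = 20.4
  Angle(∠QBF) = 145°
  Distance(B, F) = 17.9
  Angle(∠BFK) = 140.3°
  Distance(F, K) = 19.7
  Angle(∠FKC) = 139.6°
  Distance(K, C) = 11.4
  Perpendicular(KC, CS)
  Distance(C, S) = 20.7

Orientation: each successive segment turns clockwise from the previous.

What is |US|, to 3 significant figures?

8.02

U is at the origin; UW runs at 126.8° with length 19.9, so W = (-11.9, 15.9). UW ⟂ WQ, so WQ runs at 36.8°; with |WQ| = 19.4, Q = (3.61, 27.6). ∠WQB = 113.6° gives QB at -29.6° from the x-axis; with |QB| = 20.4, B = (21.4, 17.5). ∠QBF = 145.0° gives BF at -64.6° from the x-axis; with |BF| = 17.9, F = (29.0, 1.31). ∠BFK = 140.3° gives FK at -104° from the x-axis; with |FK| = 19.7, K = (24.2, -17.8). ∠FKC = 139.6° gives KC at -145° from the x-axis; with |KC| = 11.4, C = (14.9, -24.4). KC is perpendicular to CS, so CS runs at 125°; with |CS| = 20.7, S = (2.90, -7.47). Then |US| = |S − U| = 8.02.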